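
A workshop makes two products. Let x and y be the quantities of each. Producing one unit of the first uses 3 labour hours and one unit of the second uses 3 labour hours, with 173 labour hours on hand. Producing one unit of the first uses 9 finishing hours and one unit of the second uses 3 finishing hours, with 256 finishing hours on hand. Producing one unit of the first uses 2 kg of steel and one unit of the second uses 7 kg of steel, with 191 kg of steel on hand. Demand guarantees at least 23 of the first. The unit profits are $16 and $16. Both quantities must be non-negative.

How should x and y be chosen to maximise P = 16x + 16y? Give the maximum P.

Corner points and P = 16x + 16y:
  (256/9, 0) → P = 4096/9
  (23, 0) → P = 368
  (23, 49/3) → P = 1888/3

The binding constraints are 9x + 3y = 256 and x = 23.
Solving simultaneously gives x = 23, y = 49/3.

x = 23, y = 49/3, maximum P = 1888/3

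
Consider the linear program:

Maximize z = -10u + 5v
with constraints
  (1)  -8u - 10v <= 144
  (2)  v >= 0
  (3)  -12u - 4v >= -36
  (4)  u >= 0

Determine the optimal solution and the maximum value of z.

u = 0, v = 9, maximum z = 45

Corner points and z = -10u + 5v:
  (3, 0) → z = -30
  (0, 0) → z = 0
  (0, 9) → z = 45

At the optimal vertex, -12u - 4v = -36 and u = 0.
Solving simultaneously gives u = 0, v = 9.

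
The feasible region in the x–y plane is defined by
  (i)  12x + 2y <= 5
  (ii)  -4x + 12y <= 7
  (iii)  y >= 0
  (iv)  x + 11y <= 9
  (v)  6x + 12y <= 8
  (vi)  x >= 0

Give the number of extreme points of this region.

5

Of the 15 pairwise boundary intersections, those satisfying every inequality are:
  (5/12, 0)
  (1/3, 1/2)
  (1/10, 37/60)
  (0, 7/12)
  (0, 0)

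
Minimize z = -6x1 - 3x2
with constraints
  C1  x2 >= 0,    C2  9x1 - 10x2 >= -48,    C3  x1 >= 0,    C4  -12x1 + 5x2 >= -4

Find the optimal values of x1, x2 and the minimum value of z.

Corner points and z = -6x1 - 3x2:
  (0, 0) → z = 0
  (1/3, 0) → z = -2
  (0, 24/5) → z = -72/5
  (56/15, 204/25) → z = -1172/25

x1 = 56/15, x2 = 204/25, minimum z = -1172/25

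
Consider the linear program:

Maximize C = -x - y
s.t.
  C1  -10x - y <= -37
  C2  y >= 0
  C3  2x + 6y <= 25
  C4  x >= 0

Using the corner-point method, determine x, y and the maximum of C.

Corner points and C = -x - y:
  (37/10, 0) → C = -37/10
  (197/58, 88/29) → C = -373/58
  (25/2, 0) → C = -25/2

The binding constraints are -10x - y = -37 and y = 0.
Solving simultaneously gives x = 37/10, y = 0.

x = 37/10, y = 0, maximum C = -37/10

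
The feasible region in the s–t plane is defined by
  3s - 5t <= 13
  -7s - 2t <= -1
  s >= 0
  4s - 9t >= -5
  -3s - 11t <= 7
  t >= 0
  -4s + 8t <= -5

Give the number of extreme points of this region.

3

Pairwise boundary intersections that survive every other constraint:
  (13/3, 0)
  (79/4, 37/4)
  (5/4, 0)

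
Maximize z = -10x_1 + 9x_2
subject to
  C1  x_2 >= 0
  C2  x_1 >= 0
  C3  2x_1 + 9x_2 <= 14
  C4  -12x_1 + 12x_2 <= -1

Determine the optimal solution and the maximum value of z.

x_1 = 1/12, x_2 = 0, maximum z = -5/6

The optimum lies where x_2 = 0 and -12x_1 + 12x_2 = -1.
Solving simultaneously gives x_1 = 1/12, x_2 = 0.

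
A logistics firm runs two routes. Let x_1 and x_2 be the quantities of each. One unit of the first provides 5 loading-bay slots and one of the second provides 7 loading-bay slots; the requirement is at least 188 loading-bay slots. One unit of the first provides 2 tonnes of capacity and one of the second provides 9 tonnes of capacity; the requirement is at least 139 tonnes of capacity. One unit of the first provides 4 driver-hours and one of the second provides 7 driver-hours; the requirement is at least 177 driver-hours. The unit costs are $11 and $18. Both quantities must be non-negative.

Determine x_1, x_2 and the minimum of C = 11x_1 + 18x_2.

x_1 = 11, x_2 = 19, minimum C = 463

Corner points and C = 11x_1 + 18x_2:
  (0, 188/7) → C = 3384/7
  (139/2, 0) → C = 1529/2
  (11, 19) → C = 463
  (310/11, 101/11) → C = 5228/11
The feasible region is unbounded (it extends along (0, 1), (1, 0)), but C strictly increases along every unbounded feasible direction, so there is no improving ray and the minimum is attained at a vertex.

The binding constraints are 5x_1 + 7x_2 = 188 and 4x_1 + 7x_2 = 177.
Solving simultaneously gives x_1 = 11, x_2 = 19.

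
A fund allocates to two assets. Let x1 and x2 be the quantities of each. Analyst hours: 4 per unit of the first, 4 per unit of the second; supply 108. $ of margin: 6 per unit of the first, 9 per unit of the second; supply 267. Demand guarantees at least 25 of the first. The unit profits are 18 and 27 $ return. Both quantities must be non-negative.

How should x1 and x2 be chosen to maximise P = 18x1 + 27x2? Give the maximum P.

Feasible corners and P = 18x1 + 27x2:
  (27, 0) → P = 486
  (25, 0) → P = 450
  (25, 2) → P = 504

x1 = 25, x2 = 2, maximum P = 504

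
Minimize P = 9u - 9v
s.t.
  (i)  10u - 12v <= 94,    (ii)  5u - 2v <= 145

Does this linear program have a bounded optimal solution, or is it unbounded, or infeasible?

From the feasible point (194/5, 49/2), moving in the direction (2, 5) keeps every constraint satisfied while P decreases without bound.

unbounded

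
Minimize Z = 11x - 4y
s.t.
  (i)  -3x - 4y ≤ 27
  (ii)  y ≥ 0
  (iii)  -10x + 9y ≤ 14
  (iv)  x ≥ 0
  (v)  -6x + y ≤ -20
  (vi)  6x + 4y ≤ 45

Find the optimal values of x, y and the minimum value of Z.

x = 25/6, y = 5, minimum Z = 155/6

Feasible corners and Z = 11x - 4y:
  (10/3, 0) → Z = 110/3
  (15/2, 0) → Z = 165/2
  (25/6, 5) → Z = 155/6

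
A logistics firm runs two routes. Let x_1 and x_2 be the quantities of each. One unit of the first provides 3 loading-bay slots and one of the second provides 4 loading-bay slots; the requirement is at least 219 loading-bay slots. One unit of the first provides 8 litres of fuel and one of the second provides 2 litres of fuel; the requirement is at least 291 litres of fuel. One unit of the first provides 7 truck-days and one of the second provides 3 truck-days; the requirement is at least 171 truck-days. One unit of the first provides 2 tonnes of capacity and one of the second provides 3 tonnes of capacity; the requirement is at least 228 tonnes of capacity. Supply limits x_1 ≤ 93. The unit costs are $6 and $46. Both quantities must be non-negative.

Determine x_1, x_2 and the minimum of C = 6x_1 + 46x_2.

x_1 = 93, x_2 = 14, minimum C = 1202

The feasible region is unbounded (it extends along (0, 1)), but C strictly increases along every unbounded feasible direction, so there is no improving ray and the minimum is attained at a vertex.

The binding constraints are 2x_1 + 3x_2 = 228 and x_1 = 93.
Solving simultaneously gives x_1 = 93, x_2 = 14.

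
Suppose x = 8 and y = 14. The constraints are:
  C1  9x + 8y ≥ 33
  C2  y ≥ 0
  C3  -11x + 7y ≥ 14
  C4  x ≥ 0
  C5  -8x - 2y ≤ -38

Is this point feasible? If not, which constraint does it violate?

not feasible — violates C3

Constraint C3: -11x + 7y = 10, which is not ≥ 14. All other constraints are satisfied.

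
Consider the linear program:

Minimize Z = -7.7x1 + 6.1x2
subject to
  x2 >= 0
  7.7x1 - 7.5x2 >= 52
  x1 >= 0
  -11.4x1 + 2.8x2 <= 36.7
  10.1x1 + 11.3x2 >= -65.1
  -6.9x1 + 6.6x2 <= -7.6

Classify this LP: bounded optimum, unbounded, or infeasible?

From the feasible point (520/77, 0), moving in the direction (7.5, 7.7) keeps every constraint satisfied while Z decreases without bound.

unbounded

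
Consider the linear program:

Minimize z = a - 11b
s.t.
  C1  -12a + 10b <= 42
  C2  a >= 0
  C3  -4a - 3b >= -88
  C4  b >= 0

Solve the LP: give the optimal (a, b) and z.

Vertices and z = a - 11b:
  (0, 21/5) → z = -231/5
  (377/38, 306/19) → z = -6355/38
  (0, 0) → z = 0
  (22, 0) → z = 22

At the optimal vertex, -12a + 10b = 42 and -4a - 3b = -88.
Solving simultaneously gives a = 377/38, b = 306/19.

a = 377/38, b = 306/19, minimum z = -6355/38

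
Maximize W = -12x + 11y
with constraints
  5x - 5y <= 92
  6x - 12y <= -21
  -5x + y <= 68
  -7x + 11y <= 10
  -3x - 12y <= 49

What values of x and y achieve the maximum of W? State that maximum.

Feasible corners and W = -12x + 11y:
  (403/10, 219/10) → W = -2427/10
  (531/10, 347/10) → W = -511/2
  (37/6, 29/6) → W = -125/6

At the optimal vertex, 6x - 12y = -21 and -7x + 11y = 10.
Solving simultaneously gives x = 37/6, y = 29/6.

x = 37/6, y = 29/6, maximum W = -125/6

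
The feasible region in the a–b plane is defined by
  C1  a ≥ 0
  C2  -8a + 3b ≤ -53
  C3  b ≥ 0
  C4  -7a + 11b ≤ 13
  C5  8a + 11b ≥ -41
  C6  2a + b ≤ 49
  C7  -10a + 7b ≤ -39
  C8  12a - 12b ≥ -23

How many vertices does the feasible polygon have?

Pairwise boundary intersections that survive every other constraint:
  (53/8, 0)
  (622/67, 475/67)
  (49/2, 0)
  (526/29, 369/29)

4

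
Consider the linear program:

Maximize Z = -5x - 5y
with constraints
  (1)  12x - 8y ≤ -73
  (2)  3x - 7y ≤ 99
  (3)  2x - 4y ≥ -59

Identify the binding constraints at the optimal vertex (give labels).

Feasible corners and Z = -5x - 5y:
  (-1303/60, -469/20) → Z = 1355/6
  (45/8, 281/16) → Z = -1855/16
  (-809/2, -375/2) → Z = 2960

The maximum is at (-809/2, -375/2). Substituting into each constraint, equality holds for (2) and (3); the remaining constraints have slack.

(2) and (3)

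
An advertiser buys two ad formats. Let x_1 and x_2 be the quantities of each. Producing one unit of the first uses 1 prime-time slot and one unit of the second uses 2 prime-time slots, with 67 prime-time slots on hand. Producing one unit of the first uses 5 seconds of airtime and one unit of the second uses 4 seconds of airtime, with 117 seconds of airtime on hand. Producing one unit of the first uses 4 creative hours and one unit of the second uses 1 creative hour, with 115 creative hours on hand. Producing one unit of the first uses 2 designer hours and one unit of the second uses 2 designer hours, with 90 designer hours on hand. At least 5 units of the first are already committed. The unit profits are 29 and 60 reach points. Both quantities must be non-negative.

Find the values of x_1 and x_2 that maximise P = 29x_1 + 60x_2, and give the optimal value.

x_1 = 5, x_2 = 23, maximum P = 1525

Vertices and P = 29x_1 + 60x_2:
  (117/5, 0) → P = 3393/5
  (5, 0) → P = 145
  (5, 23) → P = 1525

At the optimal vertex, 5x_1 + 4x_2 = 117 and x_1 = 5.
Solving simultaneously gives x_1 = 5, x_2 = 23.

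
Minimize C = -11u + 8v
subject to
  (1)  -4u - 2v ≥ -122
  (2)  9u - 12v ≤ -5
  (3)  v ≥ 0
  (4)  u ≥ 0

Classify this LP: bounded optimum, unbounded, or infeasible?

bounded optimum

Extreme points and C = -11u + 8v:
  (727/33, 559/33) → C = -1175/11
  (0, 61) → C = 488
  (0, 5/12) → C = 10/3
The feasible region has finitely many vertices and no improving ray; the minimum is -1175/11 at (727/33, 559/33).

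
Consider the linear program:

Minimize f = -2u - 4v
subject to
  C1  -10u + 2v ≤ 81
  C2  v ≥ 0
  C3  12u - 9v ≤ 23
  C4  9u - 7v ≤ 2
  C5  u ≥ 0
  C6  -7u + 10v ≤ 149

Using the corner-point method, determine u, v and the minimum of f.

Corner points and f = -2u - 4v:
  (2/9, 0) → f = -4/9
  (0, 0) → f = 0
  (1063/41, 1355/41) → f = -7546/41
  (0, 149/10) → f = -298/5

u = 1063/41, v = 1355/41, minimum f = -7546/41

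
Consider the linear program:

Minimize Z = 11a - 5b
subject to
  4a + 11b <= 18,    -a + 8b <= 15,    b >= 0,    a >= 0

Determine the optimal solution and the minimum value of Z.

The optimum lies where 4a + 11b = 18 and a = 0.
Solving simultaneously gives a = 0, b = 18/11.

a = 0, b = 18/11, minimum Z = -90/11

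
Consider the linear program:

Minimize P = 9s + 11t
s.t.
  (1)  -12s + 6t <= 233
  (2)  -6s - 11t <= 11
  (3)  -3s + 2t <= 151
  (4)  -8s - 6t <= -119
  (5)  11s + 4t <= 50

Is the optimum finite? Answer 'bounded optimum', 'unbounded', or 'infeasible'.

Corner points and P = 9s + 11t:
  (-57/10, 823/30) → P = 3757/15
  (-316/57, 3163/114) → P = 29105/114
  (-88/17, 909/34) → P = 495/2
The feasible region has finitely many vertices and no improving ray; the minimum is 495/2 at (-88/17, 909/34).

bounded optimum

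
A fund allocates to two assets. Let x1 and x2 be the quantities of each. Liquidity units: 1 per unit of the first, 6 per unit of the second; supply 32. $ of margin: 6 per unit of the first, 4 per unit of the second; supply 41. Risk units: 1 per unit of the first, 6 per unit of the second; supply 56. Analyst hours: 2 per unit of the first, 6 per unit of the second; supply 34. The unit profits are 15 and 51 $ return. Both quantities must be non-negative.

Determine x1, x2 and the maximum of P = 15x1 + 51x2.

Corner points and P = 15x1 + 51x2:
  (0, 0) → P = 0
  (0, 16/3) → P = 272
  (41/6, 0) → P = 205/2
  (2, 5) → P = 285
  (55/14, 61/14) → P = 1968/7

x1 = 2, x2 = 5, maximum P = 285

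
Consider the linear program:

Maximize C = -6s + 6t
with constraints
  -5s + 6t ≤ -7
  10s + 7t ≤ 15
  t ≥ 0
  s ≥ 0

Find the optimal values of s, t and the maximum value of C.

Feasible corners and C = -6s + 6t:
  (139/95, 1/19) → C = -804/95
  (7/5, 0) → C = -42/5
  (3/2, 0) → C = -9

s = 7/5, t = 0, maximum C = -42/5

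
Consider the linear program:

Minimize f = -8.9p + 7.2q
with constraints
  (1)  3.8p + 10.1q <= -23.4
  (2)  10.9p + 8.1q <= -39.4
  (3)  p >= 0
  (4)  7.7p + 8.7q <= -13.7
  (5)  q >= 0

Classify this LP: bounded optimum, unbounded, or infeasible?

infeasible

The boundaries 3.8p + 10.1q = -23.4 and q = 0 meet at (-117/19, 0), but that point violates p ≥ 0. Every candidate vertex is excluded by some other constraint, so the feasible region is empty.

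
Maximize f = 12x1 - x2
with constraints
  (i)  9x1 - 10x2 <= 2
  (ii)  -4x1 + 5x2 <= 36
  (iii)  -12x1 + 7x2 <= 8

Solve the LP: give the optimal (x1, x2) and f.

x1 = 74, x2 = 332/5, maximum f = 4108/5

The optimum lies where 9x1 - 10x2 = 2 and -4x1 + 5x2 = 36.
Solving simultaneously gives x1 = 74, x2 = 332/5.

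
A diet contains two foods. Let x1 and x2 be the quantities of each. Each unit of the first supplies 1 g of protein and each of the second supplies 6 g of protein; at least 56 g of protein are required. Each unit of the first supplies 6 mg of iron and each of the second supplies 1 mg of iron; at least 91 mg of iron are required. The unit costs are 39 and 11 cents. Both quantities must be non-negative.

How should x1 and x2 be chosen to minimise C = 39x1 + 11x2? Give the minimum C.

x1 = 14, x2 = 7, minimum C = 623

The feasible region is unbounded (it extends along (0, 1), (1, 0)), but C strictly increases along every unbounded feasible direction, so there is no improving ray and the minimum is attained at a vertex.

At the optimal vertex, x1 + 6x2 = 56 and 6x1 + x2 = 91.
Solving simultaneously gives x1 = 14, x2 = 7.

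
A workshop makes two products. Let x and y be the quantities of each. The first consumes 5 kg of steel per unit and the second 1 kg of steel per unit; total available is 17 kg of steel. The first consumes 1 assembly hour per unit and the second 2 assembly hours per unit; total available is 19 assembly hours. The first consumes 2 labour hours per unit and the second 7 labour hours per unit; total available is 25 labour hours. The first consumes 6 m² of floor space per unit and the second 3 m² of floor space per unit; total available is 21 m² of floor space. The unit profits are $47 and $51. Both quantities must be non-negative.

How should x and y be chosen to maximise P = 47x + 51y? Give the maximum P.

Extreme points and P = 47x + 51y:
  (0, 0) → P = 0
  (0, 25/7) → P = 1275/7
  (17/5, 0) → P = 799/5
  (10/3, 1/3) → P = 521/3
  (2, 3) → P = 247

The optimum lies where 2x + 7y = 25 and 6x + 3y = 21.
Solving simultaneously gives x = 2, y = 3.

x = 2, y = 3, maximum P = 247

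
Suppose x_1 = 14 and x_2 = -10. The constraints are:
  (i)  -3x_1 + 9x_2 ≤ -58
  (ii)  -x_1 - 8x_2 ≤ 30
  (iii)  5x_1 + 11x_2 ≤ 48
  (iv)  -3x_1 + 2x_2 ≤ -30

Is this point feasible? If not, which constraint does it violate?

not feasible — violates (ii)

Constraint (ii): -x_1 - 8x_2 = 66, which is not ≤ 30. All other constraints are satisfied.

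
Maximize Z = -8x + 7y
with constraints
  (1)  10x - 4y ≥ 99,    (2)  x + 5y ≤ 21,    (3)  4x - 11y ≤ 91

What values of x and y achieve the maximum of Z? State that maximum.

x = 193/18, y = 37/18, maximum Z = -1285/18

Feasible corners and Z = -8x + 7y:
  (193/18, 37/18) → Z = -1285/18
  (725/94, -257/47) → Z = -4699/47
  (686/31, -7/31) → Z = -5537/31

At the optimal vertex, 10x - 4y = 99 and x + 5y = 21.
Solving simultaneously gives x = 193/18, y = 37/18.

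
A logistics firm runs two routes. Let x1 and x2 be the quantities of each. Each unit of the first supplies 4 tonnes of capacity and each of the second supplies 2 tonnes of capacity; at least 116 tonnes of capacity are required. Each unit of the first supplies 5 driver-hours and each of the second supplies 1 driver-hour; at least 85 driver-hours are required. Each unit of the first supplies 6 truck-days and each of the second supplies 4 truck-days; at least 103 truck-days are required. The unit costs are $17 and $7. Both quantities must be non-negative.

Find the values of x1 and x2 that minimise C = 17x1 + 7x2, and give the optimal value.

x1 = 9, x2 = 40, minimum C = 433

Vertices and C = 17x1 + 7x2:
  (0, 85) → C = 595
  (29, 0) → C = 493
  (9, 40) → C = 433
The feasible region is unbounded (it extends along (0, 1), (1, 0)), but C strictly increases along every unbounded feasible direction, so there is no improving ray and the minimum is attained at a vertex.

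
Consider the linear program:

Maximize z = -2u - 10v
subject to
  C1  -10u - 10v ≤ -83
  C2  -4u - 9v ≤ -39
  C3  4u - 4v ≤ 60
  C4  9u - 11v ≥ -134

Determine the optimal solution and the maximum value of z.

u = 174/13, v = -21/13, maximum z = -138/13

Vertices and z = -2u - 10v:
  (357/50, 29/25) → z = -647/25
  (-427/200, 2087/200) → z = -2502/25
  (174/13, -21/13) → z = -138/13
  (299/2, 269/2) → z = -1644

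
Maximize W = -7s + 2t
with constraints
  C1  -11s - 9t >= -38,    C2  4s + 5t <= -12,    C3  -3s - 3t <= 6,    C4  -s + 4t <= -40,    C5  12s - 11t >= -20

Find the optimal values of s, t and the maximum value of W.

s = 32/5, t = -42/5, maximum W = -308/5

Extreme points and W = -7s + 2t:
  (298/19, -284/19) → W = -2654/19
  (28, -30) → W = -256
  (152/21, -172/21) → W = -1408/21
  (32/5, -42/5) → W = -308/5

At the optimal vertex, -3s - 3t = 6 and -s + 4t = -40.
Solving simultaneously gives s = 32/5, t = -42/5.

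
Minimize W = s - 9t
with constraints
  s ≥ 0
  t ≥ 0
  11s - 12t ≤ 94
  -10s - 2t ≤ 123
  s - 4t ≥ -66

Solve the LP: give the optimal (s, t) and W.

s = 73/2, t = 205/8, minimum W = -1553/8

Extreme points and W = s - 9t:
  (0, 0) → W = 0
  (0, 33/2) → W = -297/2
  (94/11, 0) → W = 94/11
  (73/2, 205/8) → W = -1553/8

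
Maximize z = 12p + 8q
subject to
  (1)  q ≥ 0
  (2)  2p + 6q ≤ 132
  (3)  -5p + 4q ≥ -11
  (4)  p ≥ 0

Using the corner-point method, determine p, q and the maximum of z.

p = 297/19, q = 319/19, maximum z = 6116/19

Extreme points and z = 12p + 8q:
  (11/5, 0) → z = 132/5
  (0, 0) → z = 0
  (297/19, 319/19) → z = 6116/19
  (0, 22) → z = 176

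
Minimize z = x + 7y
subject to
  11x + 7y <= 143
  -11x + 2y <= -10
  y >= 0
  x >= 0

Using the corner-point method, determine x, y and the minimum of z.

The optimum lies where -11x + 2y = -10 and y = 0.
Solving simultaneously gives x = 10/11, y = 0.

x = 10/11, y = 0, minimum z = 10/11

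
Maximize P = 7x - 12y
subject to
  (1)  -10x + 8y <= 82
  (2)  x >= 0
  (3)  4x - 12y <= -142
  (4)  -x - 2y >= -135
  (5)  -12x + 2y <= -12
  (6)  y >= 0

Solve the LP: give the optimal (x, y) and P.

Feasible corners and P = 7x - 12y:
  (229/7, 358/7) → P = -2693/7
  (65/19, 276/19) → P = -2857/19
  (334/5, 341/10) → P = 292/5
  (107/34, 219/17) → P = -4507/34

At the optimal vertex, 4x - 12y = -142 and -x - 2y = -135.
Solving simultaneously gives x = 334/5, y = 341/10.

x = 334/5, y = 341/10, maximum P = 292/5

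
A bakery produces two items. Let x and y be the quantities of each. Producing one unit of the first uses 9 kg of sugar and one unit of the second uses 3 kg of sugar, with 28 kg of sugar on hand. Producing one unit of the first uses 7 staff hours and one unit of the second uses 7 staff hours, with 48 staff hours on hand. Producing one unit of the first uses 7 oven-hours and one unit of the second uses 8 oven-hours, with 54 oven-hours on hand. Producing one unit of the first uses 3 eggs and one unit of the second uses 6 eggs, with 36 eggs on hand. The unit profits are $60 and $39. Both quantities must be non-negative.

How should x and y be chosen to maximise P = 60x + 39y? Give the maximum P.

x = 4/3, y = 16/3, maximum P = 288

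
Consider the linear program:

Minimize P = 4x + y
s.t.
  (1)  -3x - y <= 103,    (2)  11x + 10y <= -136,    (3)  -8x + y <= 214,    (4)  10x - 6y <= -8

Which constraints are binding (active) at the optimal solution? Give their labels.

Extreme points and P = 4x + y:
  (-317/11, -182/11) → P = -1450/11
  (-313/14, -503/14) → P = -1755/14
  (-2276/91, 1266/91) → P = -7838/91
  (-448/83, -636/83) → P = -2428/83

The minimum is at (-317/11, -182/11). Substituting into each constraint, equality holds for (1) and (3); the remaining constraints have slack.

(1) and (3)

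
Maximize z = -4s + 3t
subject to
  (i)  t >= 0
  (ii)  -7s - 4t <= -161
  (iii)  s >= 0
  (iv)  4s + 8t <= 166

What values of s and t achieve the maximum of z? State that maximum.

Extreme points and z = -4s + 3t:
  (23, 0) → z = -92
  (83/2, 0) → z = -166
  (78/5, 259/20) → z = -471/20

At the optimal vertex, -7s - 4t = -161 and 4s + 8t = 166.
Solving simultaneously gives s = 78/5, t = 259/20.

s = 78/5, t = 259/20, maximum z = -471/20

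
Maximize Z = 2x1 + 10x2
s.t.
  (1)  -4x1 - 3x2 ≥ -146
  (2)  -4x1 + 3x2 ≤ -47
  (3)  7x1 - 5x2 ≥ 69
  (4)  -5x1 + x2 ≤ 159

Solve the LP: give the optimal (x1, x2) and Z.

x1 = 193/8, x2 = 33/2, maximum Z = 853/4

Corner points and Z = 2x1 + 10x2:
  (193/8, 33/2) → Z = 853/4
  (-28, -53) → Z = -586
  (-48, -81) → Z = -906
The feasible region is unbounded (it extends along (-1, -5), (3, -4)), but Z strictly decreases along every unbounded feasible direction, so there is no improving ray and the maximum is attained at a vertex.

At the optimal vertex, -4x1 - 3x2 = -146 and -4x1 + 3x2 = -47.
Solving simultaneously gives x1 = 193/8, x2 = 33/2.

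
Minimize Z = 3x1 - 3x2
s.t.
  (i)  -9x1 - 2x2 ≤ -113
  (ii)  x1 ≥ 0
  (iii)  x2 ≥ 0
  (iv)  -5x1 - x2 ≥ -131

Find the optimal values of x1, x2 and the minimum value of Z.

x1 = 0, x2 = 131, minimum Z = -393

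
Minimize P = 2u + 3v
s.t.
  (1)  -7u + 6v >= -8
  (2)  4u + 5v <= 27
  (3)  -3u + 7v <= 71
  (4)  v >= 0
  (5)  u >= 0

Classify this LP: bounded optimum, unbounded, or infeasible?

Corner points and P = 2u + 3v:
  (202/59, 157/59) → P = 875/59
  (8/7, 0) → P = 16/7
  (0, 27/5) → P = 81/5
  (0, 0) → P = 0
The feasible region has finitely many vertices and no improving ray; the minimum is 0 at (0, 0).

bounded optimum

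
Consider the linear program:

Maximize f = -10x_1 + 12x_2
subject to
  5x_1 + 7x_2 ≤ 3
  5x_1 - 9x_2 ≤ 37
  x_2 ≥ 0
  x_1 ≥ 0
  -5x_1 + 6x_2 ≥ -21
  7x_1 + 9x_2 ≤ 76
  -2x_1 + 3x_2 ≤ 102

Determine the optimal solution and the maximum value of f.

x_1 = 0, x_2 = 3/7, maximum f = 36/7

Extreme points and f = -10x_1 + 12x_2:
  (3/5, 0) → f = -6
  (0, 3/7) → f = 36/7
  (0, 0) → f = 0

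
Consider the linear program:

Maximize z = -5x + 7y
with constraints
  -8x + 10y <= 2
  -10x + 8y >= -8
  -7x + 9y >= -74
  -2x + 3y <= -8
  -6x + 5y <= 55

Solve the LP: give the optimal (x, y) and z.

x = -43/2, y = -17, maximum z = -23/2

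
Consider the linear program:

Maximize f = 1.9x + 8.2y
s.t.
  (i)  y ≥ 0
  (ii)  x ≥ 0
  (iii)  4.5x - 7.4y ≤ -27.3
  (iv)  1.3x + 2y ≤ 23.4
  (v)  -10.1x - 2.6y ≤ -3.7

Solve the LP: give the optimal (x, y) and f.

x = 0, y = 11.7, maximum f = 95.94

Corner points and f = 1.9x + 8.2y:
  (0, 273/74) → f = 11193/370
  (0, 117/10) → f = 4797/50
  (312/49, 741/98) → f = 741/10

The optimum lies where x = 0 and 1.3x + 2y = 23.4.
Solving simultaneously gives x = 0, y = 117/10.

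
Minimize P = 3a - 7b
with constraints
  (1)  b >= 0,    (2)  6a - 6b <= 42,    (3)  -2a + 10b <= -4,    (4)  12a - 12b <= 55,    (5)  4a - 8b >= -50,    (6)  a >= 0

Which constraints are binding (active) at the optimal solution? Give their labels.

(1) and (3)

Vertices and P = 3a - 7b:
  (2, 0) → P = 6
  (55/12, 0) → P = 55/4
  (251/48, 31/48) → P = 67/6

The minimum is at (2, 0). Substituting into each constraint, equality holds for (1) and (3); the remaining constraints have slack.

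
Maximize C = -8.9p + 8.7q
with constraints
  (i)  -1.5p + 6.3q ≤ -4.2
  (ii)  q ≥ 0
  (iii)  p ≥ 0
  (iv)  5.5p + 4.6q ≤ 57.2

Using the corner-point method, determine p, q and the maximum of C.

At the optimal vertex, -1.5p + 6.3q = -4.2 and q = 0.
Solving simultaneously gives p = 14/5, q = 0.

p = 2.8, q = 0, maximum C = -24.92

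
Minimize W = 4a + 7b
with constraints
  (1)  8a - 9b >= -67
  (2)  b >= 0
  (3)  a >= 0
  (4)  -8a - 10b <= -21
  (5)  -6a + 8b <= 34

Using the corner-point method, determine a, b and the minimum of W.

a = 21/8, b = 0, minimum W = 21/2

Corner points and W = 4a + 7b:
  (21/8, 0) → W = 21/2
  (0, 21/10) → W = 147/10
  (0, 17/4) → W = 119/4
The feasible region is unbounded (it extends along (4, 3), (1, 0)), but W strictly increases along every unbounded feasible direction, so there is no improving ray and the minimum is attained at a vertex.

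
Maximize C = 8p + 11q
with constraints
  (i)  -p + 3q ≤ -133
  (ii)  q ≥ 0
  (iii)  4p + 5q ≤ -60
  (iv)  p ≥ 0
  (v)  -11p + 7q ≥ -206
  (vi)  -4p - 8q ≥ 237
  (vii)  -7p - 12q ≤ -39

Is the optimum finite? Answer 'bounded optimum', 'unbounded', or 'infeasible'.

infeasible

The boundaries -4p - 8q = 237 and -7p - 12q = -39 meet at (789/2, -1815/8), but that point violates q ≥ 0. Every candidate vertex is excluded by some other constraint, so the feasible region is empty.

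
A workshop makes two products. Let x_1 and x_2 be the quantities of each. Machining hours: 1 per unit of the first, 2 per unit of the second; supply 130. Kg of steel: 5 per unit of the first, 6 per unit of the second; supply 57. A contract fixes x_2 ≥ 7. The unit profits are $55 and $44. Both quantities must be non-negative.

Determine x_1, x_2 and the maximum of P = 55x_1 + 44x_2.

x_1 = 3, x_2 = 7, maximum P = 473

Corner points and P = 55x_1 + 44x_2:
  (0, 19/2) → P = 418
  (0, 7) → P = 308
  (3, 7) → P = 473

The binding constraints are 5x_1 + 6x_2 = 57 and x_2 = 7.
Solving simultaneously gives x_1 = 3, x_2 = 7.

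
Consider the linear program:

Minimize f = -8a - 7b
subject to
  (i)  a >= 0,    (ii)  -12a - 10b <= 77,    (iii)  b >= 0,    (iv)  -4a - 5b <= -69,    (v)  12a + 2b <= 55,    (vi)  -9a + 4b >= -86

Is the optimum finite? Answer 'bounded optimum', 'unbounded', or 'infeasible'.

Feasible corners and f = -8a - 7b:
  (0, 69/5) → f = -483/5
  (0, 55/2) → f = -385/2
  (137/52, 152/13) → f = -1338/13
The feasible region has finitely many vertices and no improving ray; the minimum is -385/2 at (0, 55/2).

bounded optimum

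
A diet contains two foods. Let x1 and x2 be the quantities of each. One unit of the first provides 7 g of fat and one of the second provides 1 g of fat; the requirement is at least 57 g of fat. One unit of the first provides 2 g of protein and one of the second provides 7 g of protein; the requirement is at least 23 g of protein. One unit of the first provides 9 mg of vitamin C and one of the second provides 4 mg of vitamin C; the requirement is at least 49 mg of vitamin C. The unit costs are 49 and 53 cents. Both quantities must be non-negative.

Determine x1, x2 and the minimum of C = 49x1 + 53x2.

x1 = 8, x2 = 1, minimum C = 445

Corner points and C = 49x1 + 53x2:
  (0, 57) → C = 3021
  (23/2, 0) → C = 1127/2
  (8, 1) → C = 445
The feasible region is unbounded (it extends along (0, 1), (1, 0)), but C strictly increases along every unbounded feasible direction, so there is no improving ray and the minimum is attained at a vertex.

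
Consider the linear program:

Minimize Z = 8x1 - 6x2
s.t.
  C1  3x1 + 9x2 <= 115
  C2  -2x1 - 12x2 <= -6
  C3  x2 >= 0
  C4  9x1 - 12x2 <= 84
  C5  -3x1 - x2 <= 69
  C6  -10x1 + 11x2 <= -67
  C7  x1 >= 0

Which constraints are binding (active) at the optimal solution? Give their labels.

Vertices and Z = 8x1 - 6x2:
  (712/39, 87/13) → Z = 4130/39
  (1868/123, 949/123) → Z = 9250/123
  (28/3, 0) → Z = 224/3
  (67/10, 0) → Z = 268/5

The minimum is at (67/10, 0). Substituting into each constraint, equality holds for C3 and C6; the remaining constraints have slack.

C3 and C6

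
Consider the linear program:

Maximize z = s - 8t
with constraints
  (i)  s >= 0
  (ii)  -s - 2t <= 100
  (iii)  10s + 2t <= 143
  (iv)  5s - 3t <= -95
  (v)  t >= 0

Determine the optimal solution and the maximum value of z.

s = 0, t = 95/3, maximum z = -760/3

Vertices and z = s - 8t:
  (0, 143/2) → z = -572
  (0, 95/3) → z = -760/3
  (239/40, 333/8) → z = -13081/40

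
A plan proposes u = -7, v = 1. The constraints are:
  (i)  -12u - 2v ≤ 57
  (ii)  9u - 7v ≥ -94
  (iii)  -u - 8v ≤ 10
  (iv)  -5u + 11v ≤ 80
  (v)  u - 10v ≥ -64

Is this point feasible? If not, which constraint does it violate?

not feasible — violates (i)

Constraint (i): -12u - 2v = 82, which is not ≤ 57. All other constraints are satisfied.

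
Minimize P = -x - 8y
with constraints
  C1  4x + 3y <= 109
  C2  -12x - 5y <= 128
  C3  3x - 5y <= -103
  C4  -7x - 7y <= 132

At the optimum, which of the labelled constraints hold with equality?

C1 and C2

Corner points and P = -x - 8y:
  (-929/16, 455/4) → P = -13631/16
  (236/29, 739/29) → P = -212
  (-77/5, 284/25) → P = -1887/25

The minimum is at (-929/16, 455/4). Substituting into each constraint, equality holds for C1 and C2; the remaining constraints have slack.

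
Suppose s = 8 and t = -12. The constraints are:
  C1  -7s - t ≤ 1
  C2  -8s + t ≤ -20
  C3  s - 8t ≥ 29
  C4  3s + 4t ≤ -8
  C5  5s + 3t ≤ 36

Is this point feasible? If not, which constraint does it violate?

C1: -44 ≤ 1 ✓
C2: -76 ≤ -20 ✓
C3: 104 ≥ 29 ✓
C4: -24 ≤ -8 ✓
C5: 4 ≤ 36 ✓

feasible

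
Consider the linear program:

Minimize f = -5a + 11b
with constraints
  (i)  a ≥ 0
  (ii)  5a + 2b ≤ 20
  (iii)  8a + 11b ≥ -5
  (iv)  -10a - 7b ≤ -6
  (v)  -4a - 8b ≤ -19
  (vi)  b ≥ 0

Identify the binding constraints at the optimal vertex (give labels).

(ii) and (v)

Extreme points and f = -5a + 11b:
  (0, 10) → f = 110
  (0, 19/8) → f = 209/8
  (61/16, 15/32) → f = -445/32

The minimum is at (61/16, 15/32). Substituting into each constraint, equality holds for (ii) and (v); the remaining constraints have slack.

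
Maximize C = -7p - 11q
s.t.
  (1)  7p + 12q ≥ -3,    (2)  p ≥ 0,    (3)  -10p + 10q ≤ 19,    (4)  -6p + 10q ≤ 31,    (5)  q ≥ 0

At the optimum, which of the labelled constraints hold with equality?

(2) and (5)

Extreme points and C = -7p - 11q:
  (0, 19/10) → C = -209/10
  (0, 0) → C = 0
  (3, 49/10) → C = -749/10
The feasible region is unbounded (it extends along (5, 3), (1, 0)), but C strictly decreases along every unbounded feasible direction, so there is no improving ray and the maximum is attained at a vertex.

The maximum is at (0, 0). Substituting into each constraint, equality holds for (2) and (5); the remaining constraints have slack.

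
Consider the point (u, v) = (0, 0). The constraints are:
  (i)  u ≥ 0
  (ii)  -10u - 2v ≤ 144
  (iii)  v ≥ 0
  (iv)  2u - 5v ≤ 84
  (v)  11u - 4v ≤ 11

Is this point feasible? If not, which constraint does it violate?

feasible

(i): 0 ≥ 0 ✓
(ii): 0 ≤ 144 ✓
(iii): 0 ≥ 0 ✓
(iv): 0 ≤ 84 ✓
(v): 0 ≤ 11 ✓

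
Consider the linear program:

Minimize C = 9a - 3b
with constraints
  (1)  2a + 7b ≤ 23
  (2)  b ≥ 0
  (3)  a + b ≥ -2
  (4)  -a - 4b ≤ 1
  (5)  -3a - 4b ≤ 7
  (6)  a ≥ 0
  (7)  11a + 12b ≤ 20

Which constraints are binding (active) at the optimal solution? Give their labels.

Corner points and C = 9a - 3b:
  (0, 0) → C = 0
  (20/11, 0) → C = 180/11
  (0, 5/3) → C = -5

The minimum is at (0, 5/3). Substituting into each constraint, equality holds for (6) and (7); the remaining constraints have slack.

(6) and (7)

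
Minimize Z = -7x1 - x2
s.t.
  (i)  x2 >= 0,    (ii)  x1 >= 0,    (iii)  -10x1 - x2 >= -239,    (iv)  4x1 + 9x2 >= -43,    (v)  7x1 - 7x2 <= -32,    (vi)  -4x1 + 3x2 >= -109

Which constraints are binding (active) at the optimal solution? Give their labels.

(ii) and (iii)

Extreme points and Z = -7x1 - x2:
  (0, 239) → Z = -239
  (0, 32/7) → Z = -32/7
  (1641/77, 1993/77) → Z = -13480/77

The minimum is at (0, 239). Substituting into each constraint, equality holds for (ii) and (iii); the remaining constraints have slack.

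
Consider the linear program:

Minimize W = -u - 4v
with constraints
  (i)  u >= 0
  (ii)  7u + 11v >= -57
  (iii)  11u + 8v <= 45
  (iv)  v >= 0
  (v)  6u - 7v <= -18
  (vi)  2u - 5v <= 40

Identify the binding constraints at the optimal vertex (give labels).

(i) and (iii)

Corner points and W = -u - 4v:
  (0, 45/8) → W = -45/2
  (0, 18/7) → W = -72/7
  (171/125, 468/125) → W = -2043/125

The minimum is at (0, 45/8). Substituting into each constraint, equality holds for (i) and (iii); the remaining constraints have slack.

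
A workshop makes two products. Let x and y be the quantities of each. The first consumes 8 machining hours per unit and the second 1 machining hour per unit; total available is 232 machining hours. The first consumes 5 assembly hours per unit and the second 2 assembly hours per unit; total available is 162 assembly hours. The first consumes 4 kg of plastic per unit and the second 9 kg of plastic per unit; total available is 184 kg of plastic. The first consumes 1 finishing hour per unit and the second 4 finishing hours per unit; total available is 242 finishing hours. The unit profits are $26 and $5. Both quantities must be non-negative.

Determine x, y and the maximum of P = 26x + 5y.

x = 28, y = 8, maximum P = 768

Feasible corners and P = 26x + 5y:
  (0, 0) → P = 0
  (0, 184/9) → P = 920/9
  (29, 0) → P = 754
  (28, 8) → P = 768

The optimum lies where 8x + y = 232 and 4x + 9y = 184.
Solving simultaneously gives x = 28, y = 8.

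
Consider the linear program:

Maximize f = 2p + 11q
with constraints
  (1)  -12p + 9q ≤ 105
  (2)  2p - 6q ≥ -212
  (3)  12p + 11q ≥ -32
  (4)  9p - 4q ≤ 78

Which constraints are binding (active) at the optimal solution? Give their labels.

(2) and (4)

Feasible corners and f = 2p + 11q:
  (71/3, 389/9) → f = 4705/9
  (-481/80, 73/20) → f = 225/8
  (658/23, 1032/23) → f = 12668/23
  (730/147, -408/49) → f = -12004/147

The maximum is at (658/23, 1032/23). Substituting into each constraint, equality holds for (2) and (4); the remaining constraints have slack.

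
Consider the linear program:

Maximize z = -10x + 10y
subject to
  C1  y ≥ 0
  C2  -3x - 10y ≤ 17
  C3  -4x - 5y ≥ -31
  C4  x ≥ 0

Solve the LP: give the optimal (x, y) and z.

x = 0, y = 31/5, maximum z = 62

Vertices and z = -10x + 10y:
  (31/4, 0) → z = -155/2
  (0, 0) → z = 0
  (0, 31/5) → z = 62

The optimum lies where -4x - 5y = -31 and x = 0.
Solving simultaneously gives x = 0, y = 31/5.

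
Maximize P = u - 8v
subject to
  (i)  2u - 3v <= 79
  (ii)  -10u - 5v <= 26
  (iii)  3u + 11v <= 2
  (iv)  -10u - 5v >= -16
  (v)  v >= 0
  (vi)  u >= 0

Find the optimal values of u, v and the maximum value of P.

u = 2/3, v = 0, maximum P = 2/3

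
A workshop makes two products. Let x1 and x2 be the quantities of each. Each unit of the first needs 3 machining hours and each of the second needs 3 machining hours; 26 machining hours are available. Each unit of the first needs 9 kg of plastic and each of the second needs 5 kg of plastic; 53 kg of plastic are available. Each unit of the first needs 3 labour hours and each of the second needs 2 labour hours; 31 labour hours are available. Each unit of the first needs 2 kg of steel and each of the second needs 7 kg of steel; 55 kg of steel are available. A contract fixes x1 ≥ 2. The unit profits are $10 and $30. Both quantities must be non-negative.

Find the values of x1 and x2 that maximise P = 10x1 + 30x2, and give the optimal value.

x1 = 2, x2 = 20/3, maximum P = 220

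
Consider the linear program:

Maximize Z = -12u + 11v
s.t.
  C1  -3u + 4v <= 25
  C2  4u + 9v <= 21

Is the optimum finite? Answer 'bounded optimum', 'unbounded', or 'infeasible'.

unbounded

From the feasible point (-141/43, 163/43), moving in the direction (-4, -3) keeps every constraint satisfied while Z increases without bound.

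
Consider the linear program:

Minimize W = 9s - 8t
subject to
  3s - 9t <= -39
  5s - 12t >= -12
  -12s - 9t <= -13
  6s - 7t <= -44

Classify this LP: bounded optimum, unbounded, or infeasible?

The boundaries 3s - 9t = -39 and 5s - 12t = -12 meet at (40, 53/3), but that point violates 6s - 7t ≤ -44. Every candidate vertex is excluded by some other constraint, so the feasible region is empty.

infeasible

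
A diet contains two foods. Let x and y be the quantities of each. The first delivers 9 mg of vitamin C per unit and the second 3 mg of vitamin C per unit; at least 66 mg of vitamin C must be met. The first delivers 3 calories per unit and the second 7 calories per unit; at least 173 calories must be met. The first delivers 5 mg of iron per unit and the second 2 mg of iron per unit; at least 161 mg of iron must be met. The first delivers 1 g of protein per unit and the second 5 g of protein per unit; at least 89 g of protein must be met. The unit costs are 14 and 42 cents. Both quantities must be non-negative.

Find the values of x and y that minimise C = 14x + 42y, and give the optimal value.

The feasible region is unbounded (it extends along (0, 1), (1, 0)), but C strictly increases along every unbounded feasible direction, so there is no improving ray and the minimum is attained at a vertex.

x = 121/4, y = 47/4, minimum C = 917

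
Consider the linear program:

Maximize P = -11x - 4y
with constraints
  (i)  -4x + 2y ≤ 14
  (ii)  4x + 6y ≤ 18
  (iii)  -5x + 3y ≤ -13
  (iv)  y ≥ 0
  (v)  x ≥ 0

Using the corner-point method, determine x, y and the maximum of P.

Feasible corners and P = -11x - 4y:
  (22/7, 19/21) → P = -802/21
  (9/2, 0) → P = -99/2
  (13/5, 0) → P = -143/5

x = 13/5, y = 0, maximum P = -143/5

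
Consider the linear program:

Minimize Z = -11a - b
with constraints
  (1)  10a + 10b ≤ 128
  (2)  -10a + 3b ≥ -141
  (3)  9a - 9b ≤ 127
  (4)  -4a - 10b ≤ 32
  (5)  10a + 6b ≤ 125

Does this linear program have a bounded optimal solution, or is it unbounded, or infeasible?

bounded optimum

Vertices and Z = -11a - b:
  (241/20, 3/4) → Z = -1333/10
  (491/63, -398/63) → Z = -5003/63
  (629/48, -145/144) → Z = -5153/36
The feasible region has finitely many vertices and no improving ray; the minimum is -5153/36 at (629/48, -145/144).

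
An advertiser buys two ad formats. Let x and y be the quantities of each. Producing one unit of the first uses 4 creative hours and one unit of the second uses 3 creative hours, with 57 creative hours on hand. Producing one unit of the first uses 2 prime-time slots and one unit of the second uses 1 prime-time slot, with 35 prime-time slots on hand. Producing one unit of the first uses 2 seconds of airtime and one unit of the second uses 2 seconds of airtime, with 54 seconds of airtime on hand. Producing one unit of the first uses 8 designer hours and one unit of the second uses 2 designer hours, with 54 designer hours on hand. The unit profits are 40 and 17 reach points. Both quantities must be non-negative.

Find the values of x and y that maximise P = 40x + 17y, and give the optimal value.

Feasible corners and P = 40x + 17y:
  (0, 0) → P = 0
  (0, 19) → P = 323
  (27/4, 0) → P = 270
  (3, 15) → P = 375

At the optimal vertex, 4x + 3y = 57 and 8x + 2y = 54.
Solving simultaneously gives x = 3, y = 15.

x = 3, y = 15, maximum P = 375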